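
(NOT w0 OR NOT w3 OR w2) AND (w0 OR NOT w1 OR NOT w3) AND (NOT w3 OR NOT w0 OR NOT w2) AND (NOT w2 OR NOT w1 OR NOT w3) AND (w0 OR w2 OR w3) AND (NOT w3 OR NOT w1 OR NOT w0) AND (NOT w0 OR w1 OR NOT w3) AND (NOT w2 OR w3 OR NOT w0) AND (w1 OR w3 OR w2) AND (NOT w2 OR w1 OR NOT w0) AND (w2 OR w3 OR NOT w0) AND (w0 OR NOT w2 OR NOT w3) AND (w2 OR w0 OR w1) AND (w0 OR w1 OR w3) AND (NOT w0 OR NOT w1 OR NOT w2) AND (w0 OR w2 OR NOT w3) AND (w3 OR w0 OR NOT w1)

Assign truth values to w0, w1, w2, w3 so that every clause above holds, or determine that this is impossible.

Try w0 = false.
Try w1 = false.
The clause (w2) is unit, so w2 = true.
The clause (NOT w3) is unit, so w3 = false.
But (w3) is also a unit clause — contradiction.
That branch fails; take w1 = true instead.
The clause (NOT w3) is unit, so w3 = false.
But (w3) is also a unit clause — contradiction.
Neither w1 = true nor w1 = false works.
That branch fails; take w0 = true instead.
Try w3 = false.
The clause (NOT w2) is unit, so w2 = false.
But (w2) is also a unit clause — contradiction.
That branch fails; take w3 = true instead.
The clause (w2) is unit, so w2 = true.
But (NOT w2) is also a unit clause — contradiction.
Neither w3 = true nor w3 = false works.
Neither w0 = true nor w0 = false works.

UNSATISFIABLE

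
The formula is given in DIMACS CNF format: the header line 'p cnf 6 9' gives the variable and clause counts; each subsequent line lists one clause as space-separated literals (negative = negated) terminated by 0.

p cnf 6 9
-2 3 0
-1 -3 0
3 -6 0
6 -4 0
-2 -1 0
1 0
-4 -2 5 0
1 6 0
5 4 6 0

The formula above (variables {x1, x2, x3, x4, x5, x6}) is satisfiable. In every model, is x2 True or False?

False

Suppose x2 = True.
From the singleton clause (x3), x3 = True.
From the singleton clause (¬x1), x1 = False.
Now (x1) is unsatisfied and unit — conflict.
So every satisfying assignment has x2 = False.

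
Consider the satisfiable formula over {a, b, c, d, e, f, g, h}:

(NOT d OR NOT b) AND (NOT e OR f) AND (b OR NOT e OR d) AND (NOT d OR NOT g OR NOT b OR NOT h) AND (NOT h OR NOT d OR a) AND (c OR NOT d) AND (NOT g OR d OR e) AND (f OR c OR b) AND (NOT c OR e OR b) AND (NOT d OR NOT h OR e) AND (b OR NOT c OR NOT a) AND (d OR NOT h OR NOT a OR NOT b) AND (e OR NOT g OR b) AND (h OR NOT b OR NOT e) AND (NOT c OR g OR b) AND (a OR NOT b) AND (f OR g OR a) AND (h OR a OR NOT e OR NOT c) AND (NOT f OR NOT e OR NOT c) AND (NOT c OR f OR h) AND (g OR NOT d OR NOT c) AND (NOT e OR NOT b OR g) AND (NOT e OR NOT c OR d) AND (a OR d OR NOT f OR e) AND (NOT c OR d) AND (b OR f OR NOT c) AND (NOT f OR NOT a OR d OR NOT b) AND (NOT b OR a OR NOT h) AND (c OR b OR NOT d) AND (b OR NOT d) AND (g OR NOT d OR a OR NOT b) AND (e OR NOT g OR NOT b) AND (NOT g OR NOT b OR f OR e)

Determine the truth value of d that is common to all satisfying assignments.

Suppose d = true.
Unit clause (NOT b) forces b = false.
But (b) is also a unit clause — contradiction.
So every satisfying assignment has d = False.

False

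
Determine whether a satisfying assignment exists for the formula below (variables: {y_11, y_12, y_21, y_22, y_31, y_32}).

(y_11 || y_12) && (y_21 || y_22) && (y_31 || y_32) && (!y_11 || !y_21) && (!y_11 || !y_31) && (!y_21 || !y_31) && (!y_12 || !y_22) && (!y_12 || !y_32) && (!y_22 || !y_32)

Try y_11 = true.
Unit clause (!y_21) forces y_21 = false.
Unit clause (y_22) forces y_22 = true.
Unit clause (!y_31) forces y_31 = false.
Unit clause (y_32) forces y_32 = true.
But (!y_32) is also a unit clause — contradiction.
Backtrack on y_11: now try y_11 = false.
Unit clause (y_12) forces y_12 = true.
Unit clause (!y_22) forces y_22 = false.
Unit clause (y_21) forces y_21 = true.
Unit clause (!y_31) forces y_31 = false.
Unit clause (y_32) forces y_32 = true.
But (!y_32) is also a unit clause — contradiction.
Neither y_11 = true nor y_11 = false works.
No assignment satisfies every clause.

No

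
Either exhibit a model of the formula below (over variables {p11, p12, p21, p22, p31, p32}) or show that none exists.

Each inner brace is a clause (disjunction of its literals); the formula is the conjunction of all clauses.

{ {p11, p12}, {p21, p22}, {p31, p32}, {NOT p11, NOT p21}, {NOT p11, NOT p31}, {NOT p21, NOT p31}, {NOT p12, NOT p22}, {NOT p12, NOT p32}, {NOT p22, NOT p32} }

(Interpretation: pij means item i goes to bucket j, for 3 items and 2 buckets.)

Branch on p11: set p11 = true.
The clause (NOT p21) is unit, so p21 = false.
The clause (p22) is unit, so p22 = true.
The clause (NOT p31) is unit, so p31 = false.
The clause (p32) is unit, so p32 = true.
But (NOT p32) is also a unit clause — contradiction.
That branch fails; take p11 = false instead.
The clause (p12) is unit, so p12 = true.
The clause (NOT p22) is unit, so p22 = false.
The clause (p21) is unit, so p21 = true.
The clause (NOT p31) is unit, so p31 = false.
The clause (p32) is unit, so p32 = true.
But (NOT p32) is also a unit clause — contradiction.
Neither p11 = true nor p11 = false works.

UNSATISFIABLE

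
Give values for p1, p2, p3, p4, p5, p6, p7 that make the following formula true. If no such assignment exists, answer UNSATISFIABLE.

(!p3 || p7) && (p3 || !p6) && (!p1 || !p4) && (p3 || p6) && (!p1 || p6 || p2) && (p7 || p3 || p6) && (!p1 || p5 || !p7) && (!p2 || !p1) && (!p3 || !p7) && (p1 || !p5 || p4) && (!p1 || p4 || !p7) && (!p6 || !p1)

Branch on p3: set p3 = false.
From the singleton clause (!p6), p6 = false.
That conflicts with the unit clause (p6).
Backtrack on p3: now try p3 = true.
From the singleton clause (p7), p7 = true.
That conflicts with the unit clause (!p7).
Neither p3 = true nor p3 = false works.

UNSATISFIABLE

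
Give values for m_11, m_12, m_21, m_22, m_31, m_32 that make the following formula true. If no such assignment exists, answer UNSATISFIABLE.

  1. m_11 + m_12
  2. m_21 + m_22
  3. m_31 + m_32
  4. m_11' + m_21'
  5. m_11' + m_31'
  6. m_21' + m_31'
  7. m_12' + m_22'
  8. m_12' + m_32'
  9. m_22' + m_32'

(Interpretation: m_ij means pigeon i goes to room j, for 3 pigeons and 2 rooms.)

Branch on m_11: set m_11 = 1.
From the singleton clause (m_21'), m_21 = 0.
From the singleton clause (m_22), m_22 = 1.
From the singleton clause (m_31'), m_31 = 0.
From the singleton clause (m_32), m_32 = 1.
That conflicts with the unit clause (m_32').
Backtrack on m_11: now try m_11 = 0.
From the singleton clause (m_12), m_12 = 1.
From the singleton clause (m_22'), m_22 = 0.
From the singleton clause (m_21), m_21 = 1.
From the singleton clause (m_31'), m_31 = 0.
From the singleton clause (m_32), m_32 = 1.
That conflicts with the unit clause (m_32').
Either choice for m_11 ends in contradiction.

UNSATISFIABLE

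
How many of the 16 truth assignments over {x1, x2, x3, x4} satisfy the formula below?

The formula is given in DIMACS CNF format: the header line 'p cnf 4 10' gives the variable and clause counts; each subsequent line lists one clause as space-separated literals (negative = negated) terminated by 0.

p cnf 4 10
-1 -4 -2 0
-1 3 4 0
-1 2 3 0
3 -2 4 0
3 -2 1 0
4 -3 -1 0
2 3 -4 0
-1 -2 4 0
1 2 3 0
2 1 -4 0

There are 2^4 = 16 truth assignments over (x1, x2, x3, x4).
Check each against the 10 clauses (columns in the order x1, x2, x3, x4):
  F F F F  ✗ fails (x1 ∨ x2 ∨ x3)
  F F F T  ✗ fails (x2 ∨ x3 ∨ ¬x4)
  F F T F  ✓ satisfies all
  F F T T  ✗ fails (x2 ∨ x1 ∨ ¬x4)
  F T F F  ✗ fails (x3 ∨ ¬x2 ∨ x4)
  F T F T  ✗ fails (x3 ∨ ¬x2 ∨ x1)
  F T T F  ✓ satisfies all
  F T T T  ✓ satisfies all
  T F F F  ✗ fails (¬x1 ∨ x3 ∨ x4)
  T F F T  ✗ fails (¬x1 ∨ x2 ∨ x3)
  T F T F  ✗ fails (x4 ∨ ¬x3 ∨ ¬x1)
  T F T T  ✓ satisfies all
  T T F F  ✗ fails (¬x1 ∨ x3 ∨ x4)
  T T F T  ✗ fails (¬x1 ∨ ¬x4 ∨ ¬x2)
  T T T F  ✗ fails (x4 ∨ ¬x3 ∨ ¬x1)
  T T T T  ✗ fails (¬x1 ∨ ¬x4 ∨ ¬x2)
4 of the 16 rows are models.

4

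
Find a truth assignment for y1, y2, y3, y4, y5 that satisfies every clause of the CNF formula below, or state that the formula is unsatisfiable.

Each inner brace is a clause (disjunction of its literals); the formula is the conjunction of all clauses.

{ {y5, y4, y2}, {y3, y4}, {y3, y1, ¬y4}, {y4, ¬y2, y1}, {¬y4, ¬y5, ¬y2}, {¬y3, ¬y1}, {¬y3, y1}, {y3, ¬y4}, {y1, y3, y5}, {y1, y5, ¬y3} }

UNSATISFIABLE

Branch on y3: set y3 = True.
From the singleton clause (¬y1), y1 = False.
But (y1) is also a unit clause — contradiction.
Undo y3 and try y3 = False.
From the singleton clause (y4), y4 = True.
But (¬y4) is also a unit clause — contradiction.
Both values of y3 lead to a conflict.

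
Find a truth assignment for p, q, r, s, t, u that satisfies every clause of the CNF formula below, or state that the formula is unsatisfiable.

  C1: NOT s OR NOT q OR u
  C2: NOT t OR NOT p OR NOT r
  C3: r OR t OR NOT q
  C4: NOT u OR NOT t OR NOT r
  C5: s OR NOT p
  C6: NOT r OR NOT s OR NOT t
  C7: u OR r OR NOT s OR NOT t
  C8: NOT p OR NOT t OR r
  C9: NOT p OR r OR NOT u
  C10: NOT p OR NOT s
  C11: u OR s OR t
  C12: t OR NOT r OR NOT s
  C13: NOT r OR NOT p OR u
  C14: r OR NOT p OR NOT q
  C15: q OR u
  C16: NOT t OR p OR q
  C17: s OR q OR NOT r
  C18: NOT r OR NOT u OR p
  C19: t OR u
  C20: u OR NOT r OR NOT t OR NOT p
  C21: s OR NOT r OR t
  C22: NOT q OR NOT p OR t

Branch on s: set s = true.
(NOT p) alone gives p = false.
Branch on q: set q = true.
(u) alone gives u = true.
(NOT r) alone gives r = false.
(t) alone gives t = true.
All clauses are satisfied.

p: false, q: true, r: false, s: true, t: true, u: true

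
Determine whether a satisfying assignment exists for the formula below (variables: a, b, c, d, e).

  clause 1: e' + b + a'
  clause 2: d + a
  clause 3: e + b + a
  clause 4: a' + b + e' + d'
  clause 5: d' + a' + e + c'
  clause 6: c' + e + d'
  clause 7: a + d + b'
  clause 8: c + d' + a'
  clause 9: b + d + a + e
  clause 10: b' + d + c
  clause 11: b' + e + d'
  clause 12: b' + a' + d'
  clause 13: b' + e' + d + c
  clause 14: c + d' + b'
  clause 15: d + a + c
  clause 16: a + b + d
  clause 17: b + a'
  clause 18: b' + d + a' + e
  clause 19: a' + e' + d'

Yes

Try d = 1.
Try c = 1.
(e) alone gives e = 1.
(a') alone gives a = 0.
Every clause is now satisfied; b is unconstrained.
A satisfying assignment: a ↦ 0,  b ↦ 1,  c ↦ 1,  d ↦ 1,  e ↦ 1.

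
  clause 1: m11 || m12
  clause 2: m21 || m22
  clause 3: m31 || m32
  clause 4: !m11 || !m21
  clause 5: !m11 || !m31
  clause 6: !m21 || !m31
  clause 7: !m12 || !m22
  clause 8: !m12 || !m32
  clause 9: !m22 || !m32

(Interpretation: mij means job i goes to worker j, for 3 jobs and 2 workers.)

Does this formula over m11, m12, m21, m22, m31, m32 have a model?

Suppose m11 = true.
Unit clause (!m21) forces m21 = false.
Unit clause (m22) forces m22 = true.
Unit clause (!m31) forces m31 = false.
Unit clause (m32) forces m32 = true.
But (!m32) is also a unit clause — contradiction.
Undo m11 and try m11 = false.
Unit clause (m12) forces m12 = true.
Unit clause (!m22) forces m22 = false.
Unit clause (m21) forces m21 = true.
Unit clause (!m31) forces m31 = false.
Unit clause (m32) forces m32 = true.
But (!m32) is also a unit clause — contradiction.
Both values of m11 lead to a conflict.
No assignment satisfies every clause.

No, unsatisfiable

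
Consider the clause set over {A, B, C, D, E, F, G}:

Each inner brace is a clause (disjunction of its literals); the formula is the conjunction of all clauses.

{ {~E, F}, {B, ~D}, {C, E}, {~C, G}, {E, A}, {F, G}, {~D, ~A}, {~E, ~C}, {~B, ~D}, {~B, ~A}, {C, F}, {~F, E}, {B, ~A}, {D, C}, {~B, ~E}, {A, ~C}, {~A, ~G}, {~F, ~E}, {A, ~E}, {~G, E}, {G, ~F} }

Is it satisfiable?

Unsatisfiable

Suppose E = 0.
(C) alone gives C = 1.
(G) alone gives G = 1.
That conflicts with the unit clause (~G).
That branch fails; take E = 1 instead.
(F) alone gives F = 1.
That conflicts with the unit clause (~F).
Both values of E lead to a conflict.
No assignment satisfies every clause.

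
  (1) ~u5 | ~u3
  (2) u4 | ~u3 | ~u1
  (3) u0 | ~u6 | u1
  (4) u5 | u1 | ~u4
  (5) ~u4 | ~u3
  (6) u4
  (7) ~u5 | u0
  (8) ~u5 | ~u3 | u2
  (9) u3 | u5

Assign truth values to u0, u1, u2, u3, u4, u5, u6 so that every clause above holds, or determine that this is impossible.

Unit clause (u4) forces u4 = 1.
Unit clause (~u3) forces u3 = 0.
Unit clause (u5) forces u5 = 1.
Unit clause (u0) forces u0 = 1.
No clause remains; u1, u2, u6 are free.

u0: 1; u1: 0; u2: 1; u3: 0; u4: 1; u5: 1; u6: 0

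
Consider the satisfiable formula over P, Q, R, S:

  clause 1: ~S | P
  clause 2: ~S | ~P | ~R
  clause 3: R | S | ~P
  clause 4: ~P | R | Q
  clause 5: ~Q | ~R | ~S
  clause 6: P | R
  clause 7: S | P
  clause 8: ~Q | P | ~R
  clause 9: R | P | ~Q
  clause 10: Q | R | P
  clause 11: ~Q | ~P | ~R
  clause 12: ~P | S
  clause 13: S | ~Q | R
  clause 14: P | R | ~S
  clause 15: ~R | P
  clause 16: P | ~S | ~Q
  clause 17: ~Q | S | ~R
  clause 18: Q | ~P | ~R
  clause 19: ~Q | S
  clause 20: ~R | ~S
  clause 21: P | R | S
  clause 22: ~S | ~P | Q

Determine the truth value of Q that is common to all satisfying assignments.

Suppose Q = 0.
Try S = 0.
The clause (P) is unit, so P = 1.
Now (~P) is unsatisfied and unit — conflict.
Undo S and try S = 1.
The clause (P) is unit, so P = 1.
Now (~P) is unsatisfied and unit — conflict.
Either choice for S ends in contradiction.
So every satisfying assignment has Q = True.

True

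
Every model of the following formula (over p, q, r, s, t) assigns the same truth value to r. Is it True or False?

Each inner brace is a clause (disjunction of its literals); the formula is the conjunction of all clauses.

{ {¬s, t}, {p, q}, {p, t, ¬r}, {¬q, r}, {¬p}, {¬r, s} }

True

Suppose r = False.
Unit clause (¬q) forces q = False.
Unit clause (p) forces p = True.
Now (¬p) is unsatisfied and unit — conflict.
So every satisfying assignment has r = True.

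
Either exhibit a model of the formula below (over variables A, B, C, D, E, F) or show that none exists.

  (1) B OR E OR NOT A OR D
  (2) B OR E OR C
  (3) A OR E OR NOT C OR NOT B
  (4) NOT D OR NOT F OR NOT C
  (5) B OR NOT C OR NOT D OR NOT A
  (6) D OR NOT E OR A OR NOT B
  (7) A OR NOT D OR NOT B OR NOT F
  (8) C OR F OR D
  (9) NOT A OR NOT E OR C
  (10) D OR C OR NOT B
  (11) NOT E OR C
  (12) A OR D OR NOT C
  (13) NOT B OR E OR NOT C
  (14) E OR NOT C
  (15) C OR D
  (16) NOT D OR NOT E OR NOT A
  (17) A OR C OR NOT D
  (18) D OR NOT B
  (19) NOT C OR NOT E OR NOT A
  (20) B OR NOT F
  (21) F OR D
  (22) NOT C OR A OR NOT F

Case E = true:
The clause (C) is unit, so C = true.
The clause (NOT A) is unit, so A = false.
The clause (D) is unit, so D = true.
The clause (NOT F) is unit, so F = false.
No clause remains; B is free.

A=false,  B=false,  C=true,  D=true,  E=true,  F=false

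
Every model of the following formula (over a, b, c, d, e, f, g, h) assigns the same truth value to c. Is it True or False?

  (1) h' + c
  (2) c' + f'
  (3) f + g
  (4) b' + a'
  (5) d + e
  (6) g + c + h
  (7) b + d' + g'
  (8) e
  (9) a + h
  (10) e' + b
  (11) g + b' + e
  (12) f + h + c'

True

Suppose c = 0.
Unit clause (h') forces h = 0.
Unit clause (g) forces g = 1.
Unit clause (e) forces e = 1.
Unit clause (a) forces a = 1.
Unit clause (b') forces b = 0.
Now (b) is unsatisfied and unit — conflict.
So every satisfying assignment has c = True.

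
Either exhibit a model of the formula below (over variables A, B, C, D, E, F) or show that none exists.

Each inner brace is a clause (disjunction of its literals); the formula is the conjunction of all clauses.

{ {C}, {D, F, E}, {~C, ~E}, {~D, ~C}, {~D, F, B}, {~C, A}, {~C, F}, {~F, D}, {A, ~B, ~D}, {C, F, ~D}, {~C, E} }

UNSATISFIABLE

From the singleton clause (C), C = 1.
From the singleton clause (~E), E = 0.
But (E) is also a unit clause — contradiction.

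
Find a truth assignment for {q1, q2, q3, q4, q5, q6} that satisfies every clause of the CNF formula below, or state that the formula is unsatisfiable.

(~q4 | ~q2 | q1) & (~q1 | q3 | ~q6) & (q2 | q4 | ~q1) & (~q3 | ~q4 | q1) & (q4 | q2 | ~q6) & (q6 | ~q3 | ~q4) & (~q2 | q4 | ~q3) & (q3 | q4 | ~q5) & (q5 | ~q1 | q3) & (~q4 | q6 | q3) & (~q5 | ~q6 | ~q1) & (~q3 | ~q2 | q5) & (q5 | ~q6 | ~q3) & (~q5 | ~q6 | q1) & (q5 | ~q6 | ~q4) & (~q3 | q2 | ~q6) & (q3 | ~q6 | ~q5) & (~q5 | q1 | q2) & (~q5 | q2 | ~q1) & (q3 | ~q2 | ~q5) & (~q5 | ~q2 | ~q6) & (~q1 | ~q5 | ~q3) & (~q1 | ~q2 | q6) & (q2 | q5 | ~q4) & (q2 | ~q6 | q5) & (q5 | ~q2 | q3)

Case q4 = 0:
Case q2 = 0:
(~q1) alone gives q1 = 0.
(~q6) alone gives q6 = 0.
(~q5) alone gives q5 = 0.
Every clause is now satisfied; q3 is unconstrained.

q1=0, q2=0, q3=1, q4=0, q5=0, q6=0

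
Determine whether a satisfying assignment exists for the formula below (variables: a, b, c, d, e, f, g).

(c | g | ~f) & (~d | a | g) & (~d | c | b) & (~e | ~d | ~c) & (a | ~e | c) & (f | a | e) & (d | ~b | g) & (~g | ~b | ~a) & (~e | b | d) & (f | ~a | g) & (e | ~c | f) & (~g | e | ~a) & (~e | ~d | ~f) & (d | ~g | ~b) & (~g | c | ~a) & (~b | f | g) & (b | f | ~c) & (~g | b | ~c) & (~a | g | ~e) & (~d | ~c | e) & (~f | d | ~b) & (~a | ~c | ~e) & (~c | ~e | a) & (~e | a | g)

Branch on c: set c = 1.
Branch on e: set e = 0.
From the singleton clause (f), f = 1.
From the singleton clause (~d), d = 0.
From the singleton clause (~b), b = 0.
From the singleton clause (~g), g = 0.
All clauses hold; a can take either value.
A satisfying assignment: a ↦ 1,  b ↦ 0,  c ↦ 1,  d ↦ 0,  e ↦ 0,  f ↦ 1,  g ↦ 0.

Yes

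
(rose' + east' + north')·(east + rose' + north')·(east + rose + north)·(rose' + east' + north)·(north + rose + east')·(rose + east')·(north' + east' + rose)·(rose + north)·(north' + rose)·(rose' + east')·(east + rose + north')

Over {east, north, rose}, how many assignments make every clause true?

There are 2^3 = 8 truth assignments over (east, north, rose).
Split on north. With north = 1, the clauses containing north are satisfied and north' drops from the rest; 0 of the 2^2 = 4 assignments to the other variables satisfy what remains.
With north = 0, by the same count on the reduced clause set, 1 assignment works.
Total: 0 + 1 = 1.

1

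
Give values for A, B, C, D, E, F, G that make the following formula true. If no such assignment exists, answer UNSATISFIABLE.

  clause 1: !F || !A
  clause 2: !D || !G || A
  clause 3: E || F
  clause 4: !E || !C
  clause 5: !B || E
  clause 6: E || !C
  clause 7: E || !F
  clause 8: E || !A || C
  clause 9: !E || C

Suppose F = false.
(E) alone gives E = true.
(!C) alone gives C = false.
That conflicts with the unit clause (C).
That branch fails; take F = true instead.
(!A) alone gives A = false.
(E) alone gives E = true.
(!C) alone gives C = false.
That conflicts with the unit clause (C).
Either choice for F ends in contradiction.

UNSATISFIABLE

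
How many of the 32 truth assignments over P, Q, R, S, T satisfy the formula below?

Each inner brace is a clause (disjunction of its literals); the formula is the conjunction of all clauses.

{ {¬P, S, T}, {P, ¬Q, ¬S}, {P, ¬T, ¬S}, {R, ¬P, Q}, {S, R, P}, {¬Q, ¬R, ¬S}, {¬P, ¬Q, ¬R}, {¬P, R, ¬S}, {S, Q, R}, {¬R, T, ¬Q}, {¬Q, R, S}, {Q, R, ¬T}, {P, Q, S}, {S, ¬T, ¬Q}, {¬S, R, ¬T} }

5

There are 2^5 = 32 truth assignments over (P, Q, R, S, T).
Split on S. With S = True, the clauses containing S are satisfied and ¬S drops from the rest; 4 of the 2^4 = 16 assignments to the other variables satisfy what remains.
With S = False, by the same count on the reduced clause set, 1 assignment works.
(One model: P=F, Q=F, R=F, S=T, T=F.)
Total: 4 + 1 = 5.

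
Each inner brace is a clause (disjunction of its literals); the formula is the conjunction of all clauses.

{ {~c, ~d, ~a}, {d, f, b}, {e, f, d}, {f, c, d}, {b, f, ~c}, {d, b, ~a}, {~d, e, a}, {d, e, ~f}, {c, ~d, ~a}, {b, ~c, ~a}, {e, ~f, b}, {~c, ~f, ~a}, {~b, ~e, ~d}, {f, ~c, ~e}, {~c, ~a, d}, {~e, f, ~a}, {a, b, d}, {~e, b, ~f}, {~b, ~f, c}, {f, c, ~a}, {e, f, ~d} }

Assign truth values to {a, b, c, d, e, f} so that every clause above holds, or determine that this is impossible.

Try c = 0.
Try f = 0.
From the singleton clause (d), d = 1.
From the singleton clause (~a), a = 0.
From the singleton clause (e), e = 1.
From the singleton clause (~b), b = 0.
This assignment satisfies each clause.

a ↦ 0, b ↦ 0, c ↦ 0, d ↦ 1, e ↦ 1, f ↦ 0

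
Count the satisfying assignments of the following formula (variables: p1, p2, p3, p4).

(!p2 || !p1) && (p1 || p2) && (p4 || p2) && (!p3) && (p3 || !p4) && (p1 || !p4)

There are 2^4 = 16 truth assignments over (p1, p2, p3, p4).
Check each against the 6 clauses (columns in the order p1, p2, p3, p4):
  F F F F  ✗ fails (p1 || p2)
  F F F T  ✗ fails (p1 || p2)
  F F T F  ✗ fails (p1 || p2)
  F F T T  ✗ fails (p1 || p2)
  F T F F  ✓ satisfies all
  F T F T  ✗ fails (p3 || !p4)
  F T T F  ✗ fails (!p3)
  F T T T  ✗ fails (!p3)
  T F F F  ✗ fails (p4 || p2)
  T F F T  ✗ fails (p3 || !p4)
  T F T F  ✗ fails (p4 || p2)
  T F T T  ✗ fails (!p3)
  T T F F  ✗ fails (!p2 || !p1)
  T T F T  ✗ fails (!p2 || !p1)
  T T T F  ✗ fails (!p2 || !p1)
  T T T T  ✗ fails (!p2 || !p1)
1 of the 16 rows is a model.

1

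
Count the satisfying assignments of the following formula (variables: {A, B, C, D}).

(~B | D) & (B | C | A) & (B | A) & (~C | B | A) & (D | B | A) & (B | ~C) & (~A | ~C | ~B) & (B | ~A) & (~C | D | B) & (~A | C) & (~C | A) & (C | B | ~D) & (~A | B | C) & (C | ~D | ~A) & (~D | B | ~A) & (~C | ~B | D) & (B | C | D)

There are 2^4 = 16 truth assignments over (A, B, C, D).
Check each against the 17 clauses (columns in the order A, B, C, D):
  F F F F  ✗ fails (B | C | A)
  F F F T  ✗ fails (B | C | A)
  F F T F  ✗ fails (B | A)
  F F T T  ✗ fails (B | A)
  F T F F  ✗ fails (~B | D)
  F T F T  ✓ satisfies all
  F T T F  ✗ fails (~B | D)
  F T T T  ✗ fails (~C | A)
  T F F F  ✗ fails (B | ~A)
  T F F T  ✗ fails (B | ~A)
  T F T F  ✗ fails (B | ~C)
  T F T T  ✗ fails (B | ~C)
  T T F F  ✗ fails (~B | D)
  T T F T  ✗ fails (~A | C)
  T T T F  ✗ fails (~B | D)
  T T T T  ✗ fails (~A | ~C | ~B)
1 of the 16 rows is a model.

1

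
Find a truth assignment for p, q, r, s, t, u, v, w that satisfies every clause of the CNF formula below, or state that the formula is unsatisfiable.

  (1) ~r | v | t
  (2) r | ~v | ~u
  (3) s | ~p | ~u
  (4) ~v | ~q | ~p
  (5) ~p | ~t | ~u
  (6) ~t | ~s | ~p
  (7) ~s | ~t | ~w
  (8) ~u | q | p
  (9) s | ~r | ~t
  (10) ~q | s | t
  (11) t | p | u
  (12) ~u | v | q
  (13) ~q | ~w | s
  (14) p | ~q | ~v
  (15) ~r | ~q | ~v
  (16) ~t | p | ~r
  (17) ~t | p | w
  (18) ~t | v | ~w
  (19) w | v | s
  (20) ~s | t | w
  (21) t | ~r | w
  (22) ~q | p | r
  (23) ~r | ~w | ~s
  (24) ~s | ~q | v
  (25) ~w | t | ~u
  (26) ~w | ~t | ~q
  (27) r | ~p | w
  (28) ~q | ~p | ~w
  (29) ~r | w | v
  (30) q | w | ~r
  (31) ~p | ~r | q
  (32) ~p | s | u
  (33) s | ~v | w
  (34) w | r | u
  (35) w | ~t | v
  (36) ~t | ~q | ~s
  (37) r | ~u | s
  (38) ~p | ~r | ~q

p: 1; q: 0; r: 0; s: 1; t: 0; u: 0; v: 0; w: 1

Branch on r: set r = 0.
Branch on v: set v = 0.
Branch on u: set u = 0.
(w) alone gives w = 1.
(~t) alone gives t = 0.
(p) alone gives p = 1.
(~q) alone gives q = 0.
(s) alone gives s = 1.
This assignment satisfies each clause.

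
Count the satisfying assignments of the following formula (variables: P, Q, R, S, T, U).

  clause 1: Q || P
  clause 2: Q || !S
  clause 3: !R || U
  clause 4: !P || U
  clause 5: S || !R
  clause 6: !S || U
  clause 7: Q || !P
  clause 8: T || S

There are 2^6 = 64 truth assignments over (P, Q, R, S, T, U).
Split on Q. With Q = true, the clauses containing Q are satisfied and !Q drops from the rest; 11 of the 2^5 = 32 assignments to the other variables satisfy what remains.
With Q = false, by the same count on the reduced clause set, 0 assignments work.
(One model: P=F, Q=T, R=F, S=F, T=T, U=F.)
Total: 11 + 0 = 11.

11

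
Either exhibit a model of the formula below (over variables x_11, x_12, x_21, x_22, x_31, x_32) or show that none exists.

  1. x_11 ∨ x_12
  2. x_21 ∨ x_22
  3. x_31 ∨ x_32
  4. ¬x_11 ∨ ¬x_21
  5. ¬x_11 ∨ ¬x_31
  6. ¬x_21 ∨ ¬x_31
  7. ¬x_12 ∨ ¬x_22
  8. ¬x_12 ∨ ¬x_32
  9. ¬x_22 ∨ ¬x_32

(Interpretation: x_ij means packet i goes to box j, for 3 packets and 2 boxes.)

UNSATISFIABLE

Try x_11 = True.
The clause (¬x_21) is unit, so x_21 = False.
The clause (x_22) is unit, so x_22 = True.
The clause (¬x_31) is unit, so x_31 = False.
The clause (x_32) is unit, so x_32 = True.
But (¬x_32) is also a unit clause — contradiction.
Undo x_11 and try x_11 = False.
The clause (x_12) is unit, so x_12 = True.
The clause (¬x_22) is unit, so x_22 = False.
The clause (x_21) is unit, so x_21 = True.
The clause (¬x_31) is unit, so x_31 = False.
The clause (x_32) is unit, so x_32 = True.
But (¬x_32) is also a unit clause — contradiction.
Either choice for x_11 ends in contradiction.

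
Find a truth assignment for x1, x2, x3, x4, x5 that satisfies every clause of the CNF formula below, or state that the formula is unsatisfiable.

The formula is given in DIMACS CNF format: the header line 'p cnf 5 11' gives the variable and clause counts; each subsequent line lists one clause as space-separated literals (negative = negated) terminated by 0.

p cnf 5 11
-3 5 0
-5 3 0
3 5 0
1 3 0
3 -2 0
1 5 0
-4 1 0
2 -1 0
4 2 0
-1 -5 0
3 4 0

Suppose x3 = True.
(x5) alone gives x5 = True.
(¬x1) alone gives x1 = False.
(¬x4) alone gives x4 = False.
(x2) alone gives x2 = True.
This assignment satisfies each clause.

x1: False,  x2: True,  x3: True,  x4: False,  x5: True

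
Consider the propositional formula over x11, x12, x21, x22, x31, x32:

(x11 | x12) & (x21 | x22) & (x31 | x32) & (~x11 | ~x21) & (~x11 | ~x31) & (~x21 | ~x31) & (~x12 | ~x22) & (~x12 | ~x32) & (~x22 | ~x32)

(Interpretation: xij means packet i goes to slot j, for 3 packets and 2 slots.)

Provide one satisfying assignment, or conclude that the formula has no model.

UNSATISFIABLE

Suppose x11 = 1.
(~x21) alone gives x21 = 0.
(x22) alone gives x22 = 1.
(~x31) alone gives x31 = 0.
(x32) alone gives x32 = 1.
But (~x32) is also a unit clause — contradiction.
Undo x11 and try x11 = 0.
(x12) alone gives x12 = 1.
(~x22) alone gives x22 = 0.
(x21) alone gives x21 = 1.
(~x31) alone gives x31 = 0.
(x32) alone gives x32 = 1.
But (~x32) is also a unit clause — contradiction.
Neither x11 = 1 nor x11 = 0 works.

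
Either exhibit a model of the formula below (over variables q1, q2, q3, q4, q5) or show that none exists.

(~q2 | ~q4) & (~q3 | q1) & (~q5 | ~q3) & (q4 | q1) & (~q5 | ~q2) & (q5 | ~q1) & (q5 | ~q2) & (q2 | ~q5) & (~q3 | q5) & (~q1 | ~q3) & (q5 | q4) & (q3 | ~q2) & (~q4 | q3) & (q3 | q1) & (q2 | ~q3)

Branch on q2: set q2 = 0.
The clause (~q5) is unit, so q5 = 0.
The clause (~q1) is unit, so q1 = 0.
The clause (~q3) is unit, so q3 = 0.
But (q3) is also a unit clause — contradiction.
Undo q2 and try q2 = 1.
The clause (~q4) is unit, so q4 = 0.
The clause (q1) is unit, so q1 = 1.
The clause (~q5) is unit, so q5 = 0.
But (q5) is also a unit clause — contradiction.
Both values of q2 lead to a conflict.

UNSATISFIABLE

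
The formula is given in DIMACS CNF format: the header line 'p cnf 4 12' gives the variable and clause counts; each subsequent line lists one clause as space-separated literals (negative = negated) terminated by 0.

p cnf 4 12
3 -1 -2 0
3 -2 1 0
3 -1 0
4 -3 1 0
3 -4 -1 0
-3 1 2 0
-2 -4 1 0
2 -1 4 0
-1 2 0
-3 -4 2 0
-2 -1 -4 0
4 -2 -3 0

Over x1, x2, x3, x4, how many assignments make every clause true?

2

There are 2^4 = 16 truth assignments over (x1, x2, x3, x4).
Check each against the 12 clauses (columns in the order x1, x2, x3, x4):
  F F F F  ✓ satisfies all
  F F F T  ✓ satisfies all
  F F T F  ✗ fails (x4 ∨ ¬x3 ∨ x1)
  F F T T  ✗ fails (¬x3 ∨ x1 ∨ x2)
  F T F F  ✗ fails (x3 ∨ ¬x2 ∨ x1)
  F T F T  ✗ fails (x3 ∨ ¬x2 ∨ x1)
  F T T F  ✗ fails (x4 ∨ ¬x3 ∨ x1)
  F T T T  ✗ fails (¬x2 ∨ ¬x4 ∨ x1)
  T F F F  ✗ fails (x3 ∨ ¬x1)
  T F F T  ✗ fails (x3 ∨ ¬x1)
  T F T F  ✗ fails (x2 ∨ ¬x1 ∨ x4)
  T F T T  ✗ fails (¬x1 ∨ x2)
  T T F F  ✗ fails (x3 ∨ ¬x1 ∨ ¬x2)
  T T F T  ✗ fails (x3 ∨ ¬x1 ∨ ¬x2)
  T T T F  ✗ fails (x4 ∨ ¬x2 ∨ ¬x3)
  T T T T  ✗ fails (¬x2 ∨ ¬x1 ∨ ¬x4)
2 of the 16 rows are models.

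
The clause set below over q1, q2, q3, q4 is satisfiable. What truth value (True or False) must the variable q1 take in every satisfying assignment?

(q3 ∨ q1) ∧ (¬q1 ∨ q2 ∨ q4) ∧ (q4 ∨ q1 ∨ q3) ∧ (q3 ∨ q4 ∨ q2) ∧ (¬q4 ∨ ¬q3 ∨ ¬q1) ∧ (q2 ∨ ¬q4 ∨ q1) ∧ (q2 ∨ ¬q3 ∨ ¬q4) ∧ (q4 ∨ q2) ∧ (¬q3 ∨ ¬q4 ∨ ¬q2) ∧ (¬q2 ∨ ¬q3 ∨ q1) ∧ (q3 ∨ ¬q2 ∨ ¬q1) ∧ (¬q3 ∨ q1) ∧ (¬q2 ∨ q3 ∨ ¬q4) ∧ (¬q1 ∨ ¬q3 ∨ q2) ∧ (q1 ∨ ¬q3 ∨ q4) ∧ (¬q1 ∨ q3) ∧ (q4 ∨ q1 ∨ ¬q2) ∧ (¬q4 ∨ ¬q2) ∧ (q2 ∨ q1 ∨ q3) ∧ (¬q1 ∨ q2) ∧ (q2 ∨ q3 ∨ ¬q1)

True

Suppose q1 = False.
The clause (q3) is unit, so q3 = True.
But (¬q3) is also a unit clause — contradiction.
So every satisfying assignment has q1 = True.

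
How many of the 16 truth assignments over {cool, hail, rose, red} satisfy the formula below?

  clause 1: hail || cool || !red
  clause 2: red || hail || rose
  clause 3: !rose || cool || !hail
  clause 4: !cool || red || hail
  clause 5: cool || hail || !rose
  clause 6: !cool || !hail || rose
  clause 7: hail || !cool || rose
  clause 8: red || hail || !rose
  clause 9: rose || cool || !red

There are 2^4 = 16 truth assignments over (cool, hail, rose, red).
Check each against the 9 clauses (columns in the order cool, hail, rose, red):
  F F F F  ✗ fails (red || hail || rose)
  F F F T  ✗ fails (hail || cool || !red)
  F F T F  ✗ fails (cool || hail || !rose)
  F F T T  ✗ fails (hail || cool || !red)
  F T F F  ✓ satisfies all
  F T F T  ✗ fails (rose || cool || !red)
  F T T F  ✗ fails (!rose || cool || !hail)
  F T T T  ✗ fails (!rose || cool || !hail)
  T F F F  ✗ fails (red || hail || rose)
  T F F T  ✗ fails (hail || !cool || rose)
  T F T F  ✗ fails (!cool || red || hail)
  T F T T  ✓ satisfies all
  T T F F  ✗ fails (!cool || !hail || rose)
  T T F T  ✗ fails (!cool || !hail || rose)
  T T T F  ✓ satisfies all
  T T T T  ✓ satisfies all
4 of the 16 rows are models.

4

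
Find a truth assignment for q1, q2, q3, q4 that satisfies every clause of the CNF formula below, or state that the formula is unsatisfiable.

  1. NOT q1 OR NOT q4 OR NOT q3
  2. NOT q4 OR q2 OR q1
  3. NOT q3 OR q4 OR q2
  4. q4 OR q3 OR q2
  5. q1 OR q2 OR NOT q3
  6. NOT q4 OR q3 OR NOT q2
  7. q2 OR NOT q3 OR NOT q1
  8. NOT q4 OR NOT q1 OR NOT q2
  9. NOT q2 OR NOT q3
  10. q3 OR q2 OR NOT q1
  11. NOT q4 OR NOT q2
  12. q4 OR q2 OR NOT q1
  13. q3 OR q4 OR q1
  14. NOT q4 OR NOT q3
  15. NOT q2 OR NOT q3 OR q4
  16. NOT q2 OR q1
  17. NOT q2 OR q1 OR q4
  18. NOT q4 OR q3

q1: true, q2: true, q3: false, q4: false

Try q2 = true.
From the singleton clause (NOT q3), q3 = false.
From the singleton clause (NOT q4), q4 = false.
From the singleton clause (q1), q1 = true.
All clauses are satisfied.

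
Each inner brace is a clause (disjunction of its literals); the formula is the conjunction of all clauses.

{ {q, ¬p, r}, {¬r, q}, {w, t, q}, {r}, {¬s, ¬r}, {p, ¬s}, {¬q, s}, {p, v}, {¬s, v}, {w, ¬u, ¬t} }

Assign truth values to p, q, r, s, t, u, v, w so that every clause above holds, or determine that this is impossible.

UNSATISFIABLE

From the singleton clause (r), r = True.
From the singleton clause (q), q = True.
From the singleton clause (¬s), s = False.
Now (s) is unsatisfied and unit — conflict.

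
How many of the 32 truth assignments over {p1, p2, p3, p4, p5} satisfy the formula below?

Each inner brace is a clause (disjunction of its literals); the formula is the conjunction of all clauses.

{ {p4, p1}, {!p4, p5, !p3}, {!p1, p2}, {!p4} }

There are 2^5 = 32 truth assignments over (p1, p2, p3, p4, p5).
Split on p5. With p5 = true, the clauses containing p5 are satisfied and !p5 drops from the rest; 2 of the 2^4 = 16 assignments to the other variables satisfy what remains.
With p5 = false, by the same count on the reduced clause set, 2 assignments work.
(One model: p1=T, p2=T, p3=F, p4=F, p5=F.)
Total: 2 + 2 = 4.

4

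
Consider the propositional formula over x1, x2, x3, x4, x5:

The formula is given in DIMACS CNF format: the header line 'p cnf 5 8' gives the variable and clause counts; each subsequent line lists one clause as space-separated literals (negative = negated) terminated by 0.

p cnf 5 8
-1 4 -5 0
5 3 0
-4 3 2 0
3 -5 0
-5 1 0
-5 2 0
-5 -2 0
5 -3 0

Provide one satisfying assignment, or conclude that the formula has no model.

Case x5 = True:
From the singleton clause (x3), x3 = True.
From the singleton clause (x1), x1 = True.
From the singleton clause (x4), x4 = True.
From the singleton clause (x2), x2 = True.
But (¬x2) is also a unit clause — contradiction.
Undo x5 and try x5 = False.
From the singleton clause (x3), x3 = True.
But (¬x3) is also a unit clause — contradiction.
Both values of x5 lead to a conflict.

UNSATISFIABLE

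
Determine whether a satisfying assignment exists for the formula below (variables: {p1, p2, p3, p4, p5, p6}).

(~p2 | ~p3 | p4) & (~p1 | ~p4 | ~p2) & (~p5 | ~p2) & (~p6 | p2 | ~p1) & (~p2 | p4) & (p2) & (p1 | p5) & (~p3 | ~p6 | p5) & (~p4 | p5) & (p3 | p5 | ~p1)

Unit clause (p2) forces p2 = 1.
Unit clause (~p5) forces p5 = 0.
Unit clause (p4) forces p4 = 1.
But (~p4) is also a unit clause — contradiction.
No assignment satisfies every clause.

No, unsatisfiable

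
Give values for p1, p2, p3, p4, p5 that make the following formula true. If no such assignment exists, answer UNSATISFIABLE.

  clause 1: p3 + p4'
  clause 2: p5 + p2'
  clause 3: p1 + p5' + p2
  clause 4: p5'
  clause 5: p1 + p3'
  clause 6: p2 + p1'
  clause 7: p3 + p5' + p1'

p1: 0, p2: 0, p3: 0, p4: 0, p5: 0

Unit clause (p5') forces p5 = 0.
Unit clause (p2') forces p2 = 0.
Unit clause (p1') forces p1 = 0.
Unit clause (p3') forces p3 = 0.
Unit clause (p4') forces p4 = 0.
This assignment satisfies each clause.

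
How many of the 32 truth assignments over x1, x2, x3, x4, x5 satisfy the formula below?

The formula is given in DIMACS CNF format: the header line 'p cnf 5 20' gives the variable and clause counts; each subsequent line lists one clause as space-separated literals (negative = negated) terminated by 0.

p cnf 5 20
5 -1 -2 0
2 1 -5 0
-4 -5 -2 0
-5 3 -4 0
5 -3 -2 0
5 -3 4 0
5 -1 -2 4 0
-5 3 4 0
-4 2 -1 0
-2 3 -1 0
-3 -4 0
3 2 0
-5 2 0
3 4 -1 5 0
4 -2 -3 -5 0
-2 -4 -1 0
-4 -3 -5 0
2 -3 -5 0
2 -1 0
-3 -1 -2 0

There are 2^5 = 32 truth assignments over (x1, x2, x3, x4, x5).
Split on x3. With x3 = True, the clauses containing x3 are satisfied and ¬x3 drops from the rest; 0 of the 2^4 = 16 assignments to the other variables satisfy what remains.
With x3 = False, by the same count on the reduced clause set, 2 assignments work.
Total: 0 + 2 = 2.

2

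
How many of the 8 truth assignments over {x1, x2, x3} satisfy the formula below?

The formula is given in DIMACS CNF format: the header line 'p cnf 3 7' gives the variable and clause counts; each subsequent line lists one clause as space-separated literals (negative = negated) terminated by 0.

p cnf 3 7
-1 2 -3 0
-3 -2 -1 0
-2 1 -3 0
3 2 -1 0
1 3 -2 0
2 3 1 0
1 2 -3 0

1

There are 2^3 = 8 truth assignments over (x1, x2, x3).
Split on x1. With x1 = True, the clauses containing x1 are satisfied and ¬x1 drops from the rest; 1 of the 2^2 = 4 assignments to the other variables satisfy what remains.
With x1 = False, by the same count on the reduced clause set, 0 assignments work.
Total: 1 + 0 = 1.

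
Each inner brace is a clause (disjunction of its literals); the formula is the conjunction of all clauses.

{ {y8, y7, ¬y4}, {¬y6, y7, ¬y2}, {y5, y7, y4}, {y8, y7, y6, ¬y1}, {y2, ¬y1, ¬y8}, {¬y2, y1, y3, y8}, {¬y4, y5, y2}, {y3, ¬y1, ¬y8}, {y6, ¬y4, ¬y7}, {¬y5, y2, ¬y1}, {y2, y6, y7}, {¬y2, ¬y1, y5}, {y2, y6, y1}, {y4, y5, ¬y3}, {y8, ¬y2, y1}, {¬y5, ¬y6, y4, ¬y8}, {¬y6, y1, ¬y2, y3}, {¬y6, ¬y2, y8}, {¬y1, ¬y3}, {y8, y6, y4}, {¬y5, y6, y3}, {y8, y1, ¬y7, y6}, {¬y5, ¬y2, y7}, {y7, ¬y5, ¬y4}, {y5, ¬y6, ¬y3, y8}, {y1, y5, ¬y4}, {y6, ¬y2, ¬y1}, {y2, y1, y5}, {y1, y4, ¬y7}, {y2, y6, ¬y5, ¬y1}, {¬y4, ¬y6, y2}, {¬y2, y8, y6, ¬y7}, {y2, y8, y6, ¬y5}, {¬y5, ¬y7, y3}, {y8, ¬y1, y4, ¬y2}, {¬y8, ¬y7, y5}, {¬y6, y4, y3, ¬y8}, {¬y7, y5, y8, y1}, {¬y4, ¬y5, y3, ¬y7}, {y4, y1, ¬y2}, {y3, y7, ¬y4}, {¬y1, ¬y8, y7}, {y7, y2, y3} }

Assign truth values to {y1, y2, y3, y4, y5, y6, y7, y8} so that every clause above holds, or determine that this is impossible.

Case y1 = False:
Case y2 = False:
Unit clause (y6) forces y6 = True.
Unit clause (y5) forces y5 = True.
Unit clause (¬y4) forces y4 = False.
Unit clause (¬y8) forces y8 = False.
Unit clause (¬y7) forces y7 = False.
Unit clause (y3) forces y3 = True.
All clauses are satisfied.

y1 ↦ False,  y2 ↦ False,  y3 ↦ True,  y4 ↦ False,  y5 ↦ True,  y6 ↦ True,  y7 ↦ False,  y8 ↦ False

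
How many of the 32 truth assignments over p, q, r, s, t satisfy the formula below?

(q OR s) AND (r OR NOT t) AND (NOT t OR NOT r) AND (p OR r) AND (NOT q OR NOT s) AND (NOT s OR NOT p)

4

There are 2^5 = 32 truth assignments over (p, q, r, s, t).
Split on t. With t = true, the clauses containing t are satisfied and NOT t drops from the rest; 0 of the 2^4 = 16 assignments to the other variables satisfy what remains.
With t = false, by the same count on the reduced clause set, 4 assignments work.
Total: 0 + 4 = 4.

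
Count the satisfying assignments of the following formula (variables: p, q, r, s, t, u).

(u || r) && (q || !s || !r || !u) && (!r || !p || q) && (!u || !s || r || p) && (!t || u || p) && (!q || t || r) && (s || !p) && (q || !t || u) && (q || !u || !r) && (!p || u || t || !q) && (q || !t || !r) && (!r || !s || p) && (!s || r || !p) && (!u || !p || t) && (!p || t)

There are 2^6 = 64 truth assignments over (p, q, r, s, t, u).
Split on q. With q = true, the clauses containing q are satisfied and !q drops from the rest; 6 of the 2^5 = 32 assignments to the other variables satisfy what remains.
With q = false, by the same count on the reduced clause set, 3 assignments work.
(One model: p=F, q=F, r=F, s=F, t=F, u=T.)
Total: 6 + 3 = 9.

9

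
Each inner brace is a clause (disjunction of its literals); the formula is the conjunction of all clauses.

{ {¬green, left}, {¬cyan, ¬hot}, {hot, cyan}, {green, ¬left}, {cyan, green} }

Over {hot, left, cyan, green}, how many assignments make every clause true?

3

There are 2^4 = 16 truth assignments over (hot, left, cyan, green).
Check each against the 5 clauses (columns in the order hot, left, cyan, green):
  F F F F  ✗ fails (hot ∨ cyan)
  F F F T  ✗ fails (¬green ∨ left)
  F F T F  ✓ satisfies all
  F F T T  ✗ fails (¬green ∨ left)
  F T F F  ✗ fails (hot ∨ cyan)
  F T F T  ✗ fails (hot ∨ cyan)
  F T T F  ✗ fails (green ∨ ¬left)
  F T T T  ✓ satisfies all
  T F F F  ✗ fails (cyan ∨ green)
  T F F T  ✗ fails (¬green ∨ left)
  T F T F  ✗ fails (¬cyan ∨ ¬hot)
  T F T T  ✗ fails (¬green ∨ left)
  T T F F  ✗ fails (green ∨ ¬left)
  T T F T  ✓ satisfies all
  T T T F  ✗ fails (¬cyan ∨ ¬hot)
  T T T T  ✗ fails (¬cyan ∨ ¬hot)
3 of the 16 rows are models.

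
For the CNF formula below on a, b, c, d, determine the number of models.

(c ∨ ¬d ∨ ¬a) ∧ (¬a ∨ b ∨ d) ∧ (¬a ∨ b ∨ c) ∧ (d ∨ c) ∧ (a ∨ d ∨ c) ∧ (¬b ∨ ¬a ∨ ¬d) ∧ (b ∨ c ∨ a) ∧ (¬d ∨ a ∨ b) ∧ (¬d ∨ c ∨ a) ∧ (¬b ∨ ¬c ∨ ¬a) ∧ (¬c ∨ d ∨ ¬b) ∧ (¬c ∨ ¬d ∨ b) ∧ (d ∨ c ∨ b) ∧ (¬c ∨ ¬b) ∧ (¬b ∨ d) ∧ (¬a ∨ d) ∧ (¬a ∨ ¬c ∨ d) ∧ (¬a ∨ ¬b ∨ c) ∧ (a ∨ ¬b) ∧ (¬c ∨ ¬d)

1

There are 2^4 = 16 truth assignments over (a, b, c, d).
Check each against the 20 clauses (columns in the order a, b, c, d):
  F F F F  ✗ fails (d ∨ c)
  F F F T  ✗ fails (b ∨ c ∨ a)
  F F T F  ✓ satisfies all
  F F T T  ✗ fails (¬d ∨ a ∨ b)
  F T F F  ✗ fails (d ∨ c)
  F T F T  ✗ fails (¬d ∨ c ∨ a)
  F T T F  ✗ fails (¬c ∨ d ∨ ¬b)
  F T T T  ✗ fails (¬c ∨ ¬b)
  T F F F  ✗ fails (¬a ∨ b ∨ d)
  T F F T  ✗ fails (c ∨ ¬d ∨ ¬a)
  T F T F  ✗ fails (¬a ∨ b ∨ d)
  T F T T  ✗ fails (¬c ∨ ¬d ∨ b)
  T T F F  ✗ fails (d ∨ c)
  T T F T  ✗ fails (c ∨ ¬d ∨ ¬a)
  T T T F  ✗ fails (¬b ∨ ¬c ∨ ¬a)
  T T T T  ✗ fails (¬b ∨ ¬a ∨ ¬d)
1 of the 16 rows is a model.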